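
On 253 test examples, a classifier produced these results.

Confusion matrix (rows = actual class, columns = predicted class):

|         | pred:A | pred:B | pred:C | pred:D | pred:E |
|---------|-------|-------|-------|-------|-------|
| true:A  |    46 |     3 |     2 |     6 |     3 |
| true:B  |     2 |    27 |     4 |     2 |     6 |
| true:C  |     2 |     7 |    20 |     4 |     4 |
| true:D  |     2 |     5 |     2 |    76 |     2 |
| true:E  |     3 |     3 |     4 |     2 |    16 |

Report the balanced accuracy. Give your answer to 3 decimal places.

0.682

Balanced accuracy = mean of per-class recall.
  A: recall = 46/60 = 0.7667
  B: recall = 27/41 = 0.6585
  C: recall = 20/37 = 0.5405
  D: recall = 76/87 = 0.8736
  E: recall = 16/28 = 0.5714
Mean = (0.7667 + 0.6585 + 0.5405 + 0.8736 + 0.5714) / 5 = 0.682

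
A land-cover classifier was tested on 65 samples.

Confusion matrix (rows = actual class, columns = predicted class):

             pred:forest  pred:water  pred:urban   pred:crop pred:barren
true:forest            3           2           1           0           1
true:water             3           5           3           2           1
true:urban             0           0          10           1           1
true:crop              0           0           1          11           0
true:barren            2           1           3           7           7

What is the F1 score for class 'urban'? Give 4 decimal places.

0.6667

Take TP from the diagonal, FP from the rest of the 'urban' prediction marginal, FN from the rest of the 'urban' actual marginal.
F1 score = 2·TP/(2·TP+FP+FN).
urban: TP=10, FP=1+3+1+3=8, FN=0+0+1+1=2 → 20/30 = 0.66667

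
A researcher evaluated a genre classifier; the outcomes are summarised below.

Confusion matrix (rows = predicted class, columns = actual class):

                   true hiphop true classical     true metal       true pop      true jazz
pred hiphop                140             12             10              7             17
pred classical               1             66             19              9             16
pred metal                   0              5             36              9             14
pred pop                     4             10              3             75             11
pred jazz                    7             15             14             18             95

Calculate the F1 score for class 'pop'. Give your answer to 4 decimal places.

One-vs-rest for 'pop': TP = diagonal; FP = other classes predicted 'pop'; FN = 'pop' predicted as other.
F1 score = 2·TP/(2·TP+FP+FN).
pop: TP=75, FP=4+10+3+11=28, FN=7+9+9+18=43 → 150/221 = 0.67873

0.6787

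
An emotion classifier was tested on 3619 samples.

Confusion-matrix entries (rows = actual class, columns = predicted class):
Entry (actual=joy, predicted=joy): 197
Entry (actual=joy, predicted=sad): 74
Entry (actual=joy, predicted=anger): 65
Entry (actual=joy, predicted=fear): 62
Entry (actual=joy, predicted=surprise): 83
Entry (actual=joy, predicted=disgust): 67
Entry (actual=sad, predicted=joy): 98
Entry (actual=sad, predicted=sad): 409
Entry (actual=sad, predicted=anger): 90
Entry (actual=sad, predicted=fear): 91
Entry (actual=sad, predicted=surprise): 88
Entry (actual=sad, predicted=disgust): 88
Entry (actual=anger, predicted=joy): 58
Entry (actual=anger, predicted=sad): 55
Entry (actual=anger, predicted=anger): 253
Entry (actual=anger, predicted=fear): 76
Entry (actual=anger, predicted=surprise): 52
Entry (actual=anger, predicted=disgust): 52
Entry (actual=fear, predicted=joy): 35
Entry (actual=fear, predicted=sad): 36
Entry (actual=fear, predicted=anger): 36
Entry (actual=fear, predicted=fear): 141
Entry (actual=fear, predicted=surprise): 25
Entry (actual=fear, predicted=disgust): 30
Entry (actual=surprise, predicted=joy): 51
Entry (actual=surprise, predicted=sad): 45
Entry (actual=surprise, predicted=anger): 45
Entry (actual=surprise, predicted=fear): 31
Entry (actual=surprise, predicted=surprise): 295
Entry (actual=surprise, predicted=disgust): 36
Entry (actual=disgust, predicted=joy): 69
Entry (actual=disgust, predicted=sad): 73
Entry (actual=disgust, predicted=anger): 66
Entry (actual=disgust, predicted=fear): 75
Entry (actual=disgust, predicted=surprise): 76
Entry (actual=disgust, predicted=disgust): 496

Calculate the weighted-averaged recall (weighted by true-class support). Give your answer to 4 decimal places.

Per-class recall (TP/(TP+FN)):
  joy: TP=197, FN=74+65+62+83+67=351 → 197/548 = 0.35949
  sad: TP=409, FN=98+90+91+88+88=455 → 409/864 = 0.47338
  anger: TP=253, FN=58+55+76+52+52=293 → 253/546 = 0.46337
  fear: TP=141, FN=35+36+36+25+30=162 → 141/303 = 0.46535
  surprise: TP=295, FN=51+45+45+31+36=208 → 295/503 = 0.58648
  disgust: TP=496, FN=69+73+66+75+76=359 → 496/855 = 0.58012
Weighted-recall = Σ (supportᵢ/N)·recallᵢ with N=3619: (548/3619)·0.35949 + (864/3619)·0.47338 + (546/3619)·0.46337 + (303/3619)·0.46535 + (503/3619)·0.58648 + (855/3619)·0.58012 = 0.4949

0.4949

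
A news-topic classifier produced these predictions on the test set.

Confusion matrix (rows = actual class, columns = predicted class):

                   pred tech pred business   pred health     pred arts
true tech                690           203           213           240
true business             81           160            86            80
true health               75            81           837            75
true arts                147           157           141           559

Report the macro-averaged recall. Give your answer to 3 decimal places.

0.562

Per-class recall (TP/(TP+FN)):
  tech: TP=690, FN=203+213+240=656 → 690/1346 = 0.5126
  business: TP=160, FN=81+86+80=247 → 160/407 = 0.3931
  health: TP=837, FN=75+81+75=231 → 837/1068 = 0.7837
  arts: TP=559, FN=147+157+141=445 → 559/1004 = 0.5568
Macro-recall = mean = (0.5126 + 0.3931 + 0.7837 + 0.5568) / 4 = 0.562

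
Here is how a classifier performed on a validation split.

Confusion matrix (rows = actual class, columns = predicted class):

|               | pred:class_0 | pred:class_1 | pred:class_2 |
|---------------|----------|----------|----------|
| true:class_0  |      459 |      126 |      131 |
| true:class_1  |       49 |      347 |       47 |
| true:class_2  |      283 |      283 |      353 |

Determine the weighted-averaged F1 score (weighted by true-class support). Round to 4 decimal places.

0.5486

Per-class F1 score (2·TP/(2·TP+FP+FN)):
  class_0: TP=459, FP=49+283=332, FN=126+131=257 → 918/1507 = 0.60916
  class_1: TP=347, FP=126+283=409, FN=49+47=96 → 694/1199 = 0.57882
  class_2: TP=353, FP=131+47=178, FN=283+283=566 → 706/1450 = 0.48690
Weighted-F1 score = Σ (supportᵢ/N)·F1 scoreᵢ with N=2078: (716/2078)·0.60916 + (443/2078)·0.57882 + (919/2078)·0.48690 = 0.5486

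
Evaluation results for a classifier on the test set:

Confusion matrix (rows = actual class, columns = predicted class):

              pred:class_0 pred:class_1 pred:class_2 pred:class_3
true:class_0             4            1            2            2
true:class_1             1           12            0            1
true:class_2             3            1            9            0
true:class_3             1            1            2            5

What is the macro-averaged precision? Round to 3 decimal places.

0.640

Per-class precision (TP/(TP+FP)):
  class_0: TP=4, FP=1+3+1=5 → 4/9 = 0.4444
  class_1: TP=12, FP=1+1+1=3 → 12/15 = 0.8000
  class_2: TP=9, FP=2+0+2=4 → 9/13 = 0.6923
  class_3: TP=5, FP=2+1+0=3 → 5/8 = 0.6250
Macro-precision = mean = (0.4444 + 0.8000 + 0.6923 + 0.6250) / 4 = 0.640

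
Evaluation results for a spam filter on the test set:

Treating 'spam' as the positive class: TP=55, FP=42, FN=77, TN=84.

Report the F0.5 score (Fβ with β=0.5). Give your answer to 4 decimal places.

Fβ = (1+β²)·TP / ((1+β²)·TP + β²·FN + FP), with β²=1/4
= 1.25·55 / (1.25·55 + 0.25·77 + 42) = 0.5288

0.5288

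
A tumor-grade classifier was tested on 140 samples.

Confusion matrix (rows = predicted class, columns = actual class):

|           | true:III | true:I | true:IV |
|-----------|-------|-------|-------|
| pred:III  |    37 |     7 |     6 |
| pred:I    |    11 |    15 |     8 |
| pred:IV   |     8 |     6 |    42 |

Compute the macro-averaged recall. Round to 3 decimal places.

Per-class recall (TP/(TP+FN)):
  III: TP=37, FN=11+8=19 → 37/56 = 0.6607
  I: TP=15, FN=7+6=13 → 15/28 = 0.5357
  IV: TP=42, FN=6+8=14 → 42/56 = 0.7500
Macro-recall = mean = (0.6607 + 0.5357 + 0.7500) / 3 = 0.649

0.649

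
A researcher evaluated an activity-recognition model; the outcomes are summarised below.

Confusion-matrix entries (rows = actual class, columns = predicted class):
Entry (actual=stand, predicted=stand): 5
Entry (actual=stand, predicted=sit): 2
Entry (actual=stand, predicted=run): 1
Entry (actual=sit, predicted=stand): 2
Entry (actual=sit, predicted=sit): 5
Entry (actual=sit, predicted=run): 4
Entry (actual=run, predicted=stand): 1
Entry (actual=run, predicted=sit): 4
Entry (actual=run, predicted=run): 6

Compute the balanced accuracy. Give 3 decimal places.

0.542

Balanced accuracy = mean of per-class recall.
  stand: recall = 5/8 = 0.6250
  sit: recall = 5/11 = 0.4545
  run: recall = 6/11 = 0.5455
Mean = (0.6250 + 0.4545 + 0.5455) / 3 = 0.542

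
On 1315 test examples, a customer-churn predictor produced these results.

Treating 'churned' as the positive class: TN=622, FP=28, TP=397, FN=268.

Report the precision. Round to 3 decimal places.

0.934

Precision = TP/(TP+FP) = 397/(397+28) = 397/425 = 0.934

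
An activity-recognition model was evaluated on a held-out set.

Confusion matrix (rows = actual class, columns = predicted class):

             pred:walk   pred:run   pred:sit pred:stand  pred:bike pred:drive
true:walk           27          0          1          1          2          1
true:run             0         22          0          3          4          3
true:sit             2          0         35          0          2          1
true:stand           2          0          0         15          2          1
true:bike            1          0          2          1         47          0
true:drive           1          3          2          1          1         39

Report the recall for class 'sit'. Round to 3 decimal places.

0.875

recall = TP/(TP+FN).
sit: TP=35, FN=2+0+0+2+1=5 → 35/40 = 0.8750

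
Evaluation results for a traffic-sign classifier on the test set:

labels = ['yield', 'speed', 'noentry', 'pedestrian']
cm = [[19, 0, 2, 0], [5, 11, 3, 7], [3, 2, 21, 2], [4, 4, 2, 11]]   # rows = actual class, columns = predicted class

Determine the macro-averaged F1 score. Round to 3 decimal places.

Per-class F1 score (2·TP/(2·TP+FP+FN)):
  yield: TP=19, FP=5+3+4=12, FN=0+2+0=2 → 38/52 = 0.7308
  speed: TP=11, FP=0+2+4=6, FN=5+3+7=15 → 22/43 = 0.5116
  noentry: TP=21, FP=2+3+2=7, FN=3+2+2=7 → 42/56 = 0.7500
  pedestrian: TP=11, FP=0+7+2=9, FN=4+4+2=10 → 22/41 = 0.5366
Macro-F1 score = mean = (0.7308 + 0.5116 + 0.7500 + 0.5366) / 4 = 0.632

0.632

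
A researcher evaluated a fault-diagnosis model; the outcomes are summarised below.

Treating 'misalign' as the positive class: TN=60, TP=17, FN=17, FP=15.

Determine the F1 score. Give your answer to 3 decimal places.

Precision = TP/(TP+FP) = 17/32 = 0.5313
Recall = TP/(TP+FN) = 17/34 = 0.5000
F1 = 2·TP/(2·TP+FP+FN) = 34/66 = 0.515

0.515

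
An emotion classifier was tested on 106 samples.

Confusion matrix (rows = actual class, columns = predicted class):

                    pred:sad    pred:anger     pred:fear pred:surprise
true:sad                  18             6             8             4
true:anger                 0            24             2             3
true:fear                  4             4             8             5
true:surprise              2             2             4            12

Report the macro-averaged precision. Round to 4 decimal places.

0.5701

Per-class precision (TP/(TP+FP)):
  sad: TP=18, FP=0+4+2=6 → 18/24 = 0.75000
  anger: TP=24, FP=6+4+2=12 → 24/36 = 0.66667
  fear: TP=8, FP=8+2+4=14 → 8/22 = 0.36364
  surprise: TP=12, FP=4+3+5=12 → 12/24 = 0.50000
Macro-precision = mean = (0.75000 + 0.66667 + 0.36364 + 0.50000) / 4 = 0.5701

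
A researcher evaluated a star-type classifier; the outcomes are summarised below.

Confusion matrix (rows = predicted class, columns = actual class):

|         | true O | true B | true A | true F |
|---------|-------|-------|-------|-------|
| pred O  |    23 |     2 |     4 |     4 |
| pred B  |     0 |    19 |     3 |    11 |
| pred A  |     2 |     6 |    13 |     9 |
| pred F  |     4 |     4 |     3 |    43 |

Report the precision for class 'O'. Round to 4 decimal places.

0.6970

Treat 'O' as positive and all other classes as negative.
precision = TP/(TP+FP).
O: TP=23, FP=2+4+4=10 → 23/33 = 0.69697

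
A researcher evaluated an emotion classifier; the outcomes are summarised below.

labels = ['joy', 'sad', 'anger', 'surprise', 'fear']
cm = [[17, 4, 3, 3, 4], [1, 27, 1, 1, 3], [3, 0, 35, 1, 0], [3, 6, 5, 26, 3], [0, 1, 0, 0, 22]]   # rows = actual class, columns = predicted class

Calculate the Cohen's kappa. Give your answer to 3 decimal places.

Observed agreement pₒ = trace/N = 127/169 = 0.7515
Expected agreement pₑ = Σ (rowᵢ·colᵢ)/N² = (31·24 + 33·38 + 39·44 + 43·31 + 23·32)/169² = 0.2025
κ = (pₒ − pₑ)/(1 − pₑ) = (0.7515 − 0.2025)/(1 − 0.2025) = 0.688

0.688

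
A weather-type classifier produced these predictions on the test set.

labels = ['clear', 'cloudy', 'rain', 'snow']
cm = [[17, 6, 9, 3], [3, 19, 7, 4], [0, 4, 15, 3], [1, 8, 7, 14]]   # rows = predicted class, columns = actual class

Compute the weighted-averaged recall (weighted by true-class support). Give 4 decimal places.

Per-class recall (TP/(TP+FN)):
  clear: TP=17, FN=3+0+1=4 → 17/21 = 0.80952
  cloudy: TP=19, FN=6+4+8=18 → 19/37 = 0.51351
  rain: TP=15, FN=9+7+7=23 → 15/38 = 0.39474
  snow: TP=14, FN=3+4+3=10 → 14/24 = 0.58333
Weighted-recall = Σ (supportᵢ/N)·recallᵢ with N=120: (21/120)·0.80952 + (37/120)·0.51351 + (38/120)·0.39474 + (24/120)·0.58333 = 0.5417

0.5417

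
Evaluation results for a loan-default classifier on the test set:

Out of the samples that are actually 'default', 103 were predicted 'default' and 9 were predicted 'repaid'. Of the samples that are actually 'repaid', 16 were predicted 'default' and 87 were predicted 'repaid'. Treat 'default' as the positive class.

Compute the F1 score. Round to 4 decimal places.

0.8918

Precision = TP/(TP+FP) = 103/119 = 0.8655
Recall = TP/(TP+FN) = 103/112 = 0.9196
F1 = 2·TP/(2·TP+FP+FN) = 206/231 = 0.8918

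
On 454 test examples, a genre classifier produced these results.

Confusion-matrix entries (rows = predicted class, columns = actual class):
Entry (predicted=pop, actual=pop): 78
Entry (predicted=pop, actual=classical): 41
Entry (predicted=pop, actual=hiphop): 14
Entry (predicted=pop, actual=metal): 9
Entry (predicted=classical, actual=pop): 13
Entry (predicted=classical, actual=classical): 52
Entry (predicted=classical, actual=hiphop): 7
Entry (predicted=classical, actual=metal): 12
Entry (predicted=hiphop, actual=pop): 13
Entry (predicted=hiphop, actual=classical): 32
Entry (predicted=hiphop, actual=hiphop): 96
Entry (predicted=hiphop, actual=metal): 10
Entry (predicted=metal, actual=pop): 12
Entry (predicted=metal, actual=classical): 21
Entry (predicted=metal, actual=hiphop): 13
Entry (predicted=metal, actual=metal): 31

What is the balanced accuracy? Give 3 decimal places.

0.567

Balanced accuracy = mean of per-class recall.
  pop: recall = 78/116 = 0.6724
  classical: recall = 52/146 = 0.3562
  hiphop: recall = 96/130 = 0.7385
  metal: recall = 31/62 = 0.5000
Mean = (0.6724 + 0.3562 + 0.7385 + 0.5000) / 4 = 0.567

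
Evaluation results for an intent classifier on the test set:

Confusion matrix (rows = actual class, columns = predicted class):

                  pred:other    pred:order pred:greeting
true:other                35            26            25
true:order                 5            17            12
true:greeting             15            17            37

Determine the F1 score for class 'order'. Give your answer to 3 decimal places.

0.362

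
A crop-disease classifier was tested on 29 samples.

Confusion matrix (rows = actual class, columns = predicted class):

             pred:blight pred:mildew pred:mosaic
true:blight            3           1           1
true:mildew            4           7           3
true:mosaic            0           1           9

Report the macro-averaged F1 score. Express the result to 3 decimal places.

0.630

Per-class F1 score (2·TP/(2·TP+FP+FN)):
  blight: TP=3, FP=4+0=4, FN=1+1=2 → 6/12 = 0.5000
  mildew: TP=7, FP=1+1=2, FN=4+3=7 → 14/23 = 0.6087
  mosaic: TP=9, FP=1+3=4, FN=0+1=1 → 18/23 = 0.7826
Macro-F1 score = mean = (0.5000 + 0.6087 + 0.7826) / 3 = 0.630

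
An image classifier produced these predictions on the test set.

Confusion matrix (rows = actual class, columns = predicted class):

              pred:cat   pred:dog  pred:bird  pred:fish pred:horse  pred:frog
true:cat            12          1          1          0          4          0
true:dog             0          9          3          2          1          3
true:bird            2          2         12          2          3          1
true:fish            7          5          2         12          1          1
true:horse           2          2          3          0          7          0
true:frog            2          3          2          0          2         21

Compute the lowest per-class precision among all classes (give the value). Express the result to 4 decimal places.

0.3889

Per-class precision (TP/(TP+FP)):
  cat: TP=12, FP=0+2+7+2+2=13 → 12/25 = 0.48000
  dog: TP=9, FP=1+2+5+2+3=13 → 9/22 = 0.40909
  bird: TP=12, FP=1+3+2+3+2=11 → 12/23 = 0.52174
  fish: TP=12, FP=0+2+2+0+0=4 → 12/16 = 0.75000
  horse: TP=7, FP=4+1+3+1+2=11 → 7/18 = 0.38889
  frog: TP=21, FP=0+3+1+1+0=5 → 21/26 = 0.80769
Lowest is class 'horse' with precision = 0.3889.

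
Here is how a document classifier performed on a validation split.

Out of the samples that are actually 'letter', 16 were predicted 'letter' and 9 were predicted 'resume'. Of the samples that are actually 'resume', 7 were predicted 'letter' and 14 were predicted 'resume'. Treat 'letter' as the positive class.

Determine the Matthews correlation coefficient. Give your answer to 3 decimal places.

0.306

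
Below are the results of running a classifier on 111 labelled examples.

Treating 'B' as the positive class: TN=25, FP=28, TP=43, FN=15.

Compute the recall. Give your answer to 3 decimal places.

0.741

Recall = TP/(TP+FN) = 43/(43+15) = 43/58 = 0.741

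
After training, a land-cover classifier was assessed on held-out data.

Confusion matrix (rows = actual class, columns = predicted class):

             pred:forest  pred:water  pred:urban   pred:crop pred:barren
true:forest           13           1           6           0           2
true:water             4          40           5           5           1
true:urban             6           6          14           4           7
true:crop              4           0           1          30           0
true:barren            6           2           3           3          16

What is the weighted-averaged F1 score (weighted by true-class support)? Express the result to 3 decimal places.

Per-class F1 score (2·TP/(2·TP+FP+FN)):
  forest: TP=13, FP=4+6+4+6=20, FN=1+6+0+2=9 → 26/55 = 0.4727
  water: TP=40, FP=1+6+0+2=9, FN=4+5+5+1=15 → 80/104 = 0.7692
  urban: TP=14, FP=6+5+1+3=15, FN=6+6+4+7=23 → 28/66 = 0.4242
  crop: TP=30, FP=0+5+4+3=12, FN=4+0+1+0=5 → 60/77 = 0.7792
  barren: TP=16, FP=2+1+7+0=10, FN=6+2+3+3=14 → 32/56 = 0.5714
Weighted-F1 score = Σ (supportᵢ/N)·F1 scoreᵢ with N=179: (22/179)·0.4727 + (55/179)·0.7692 + (37/179)·0.4242 + (35/179)·0.7792 + (30/179)·0.5714 = 0.630

0.630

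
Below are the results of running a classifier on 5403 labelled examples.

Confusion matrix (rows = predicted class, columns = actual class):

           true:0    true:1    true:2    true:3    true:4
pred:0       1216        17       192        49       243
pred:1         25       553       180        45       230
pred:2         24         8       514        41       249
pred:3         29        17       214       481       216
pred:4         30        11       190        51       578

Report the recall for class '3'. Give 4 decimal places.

Take TP from the diagonal, FP from the rest of the '3' prediction marginal, FN from the rest of the '3' actual marginal.
recall = TP/(TP+FN).
3: TP=481, FN=49+45+41+51=186 → 481/667 = 0.72114

0.7211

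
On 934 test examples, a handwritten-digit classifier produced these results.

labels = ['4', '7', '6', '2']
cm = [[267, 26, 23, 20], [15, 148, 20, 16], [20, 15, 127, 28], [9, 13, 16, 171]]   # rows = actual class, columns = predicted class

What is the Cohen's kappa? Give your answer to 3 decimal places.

0.679

Observed agreement pₒ = trace/N = 713/934 = 0.7634
Expected agreement pₑ = Σ (rowᵢ·colᵢ)/N² = (336·311 + 199·202 + 190·186 + 209·235)/934² = 0.2627
κ = (pₒ − pₑ)/(1 − pₑ) = (0.7634 − 0.2627)/(1 − 0.2627) = 0.679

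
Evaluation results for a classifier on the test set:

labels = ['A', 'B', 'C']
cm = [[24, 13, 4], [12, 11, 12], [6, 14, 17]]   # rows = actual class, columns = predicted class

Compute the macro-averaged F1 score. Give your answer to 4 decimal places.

0.4551

Per-class F1 score (2·TP/(2·TP+FP+FN)):
  A: TP=24, FP=12+6=18, FN=13+4=17 → 48/83 = 0.57831
  B: TP=11, FP=13+14=27, FN=12+12=24 → 22/73 = 0.30137
  C: TP=17, FP=4+12=16, FN=6+14=20 → 34/70 = 0.48571
Macro-F1 score = mean = (0.57831 + 0.30137 + 0.48571) / 3 = 0.4551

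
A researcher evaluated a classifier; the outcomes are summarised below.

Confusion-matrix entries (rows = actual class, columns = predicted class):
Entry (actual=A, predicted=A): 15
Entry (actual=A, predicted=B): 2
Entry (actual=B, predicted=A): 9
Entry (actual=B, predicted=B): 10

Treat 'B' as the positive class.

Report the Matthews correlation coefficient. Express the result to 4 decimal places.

MCC = (TP·TN − FP·FN) / √((TP+FP)(TP+FN)(TN+FP)(TN+FN))
Numerator = 10·15 − 2·9 = 132
Denominator = √(12·19·17·24) = √93024 = 304.9984
MCC = 132 / 304.9984 = 0.4328

0.4328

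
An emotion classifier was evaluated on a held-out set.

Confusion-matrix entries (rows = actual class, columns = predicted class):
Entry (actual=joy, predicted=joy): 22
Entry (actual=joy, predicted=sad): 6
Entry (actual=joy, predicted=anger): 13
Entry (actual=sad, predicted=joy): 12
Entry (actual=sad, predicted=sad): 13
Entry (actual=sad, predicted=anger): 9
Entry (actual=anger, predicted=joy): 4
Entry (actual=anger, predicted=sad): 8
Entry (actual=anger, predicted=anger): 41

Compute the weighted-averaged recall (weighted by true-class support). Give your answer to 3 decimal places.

0.594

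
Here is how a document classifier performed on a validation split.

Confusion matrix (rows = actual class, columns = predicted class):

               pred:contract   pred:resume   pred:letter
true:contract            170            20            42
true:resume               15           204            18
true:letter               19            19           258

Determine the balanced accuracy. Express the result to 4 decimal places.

0.8217

Balanced accuracy = mean of per-class recall.
  contract: recall = 170/232 = 0.73276
  resume: recall = 204/237 = 0.86076
  letter: recall = 258/296 = 0.87162
Mean = (0.73276 + 0.86076 + 0.87162) / 3 = 0.8217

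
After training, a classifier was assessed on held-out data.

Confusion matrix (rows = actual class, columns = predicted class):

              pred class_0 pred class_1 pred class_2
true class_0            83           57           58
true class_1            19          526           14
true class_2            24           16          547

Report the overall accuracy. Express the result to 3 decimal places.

0.860

Accuracy = trace / total = (83+526+547=1156) / 1344 = 1156/1344 = 0.860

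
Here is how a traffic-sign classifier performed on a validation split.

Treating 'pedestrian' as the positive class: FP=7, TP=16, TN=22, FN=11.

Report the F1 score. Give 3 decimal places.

0.640

Precision = TP/(TP+FP) = 16/23 = 0.6957
Recall = TP/(TP+FN) = 16/27 = 0.5926
F1 = 2·TP/(2·TP+FP+FN) = 32/50 = 0.640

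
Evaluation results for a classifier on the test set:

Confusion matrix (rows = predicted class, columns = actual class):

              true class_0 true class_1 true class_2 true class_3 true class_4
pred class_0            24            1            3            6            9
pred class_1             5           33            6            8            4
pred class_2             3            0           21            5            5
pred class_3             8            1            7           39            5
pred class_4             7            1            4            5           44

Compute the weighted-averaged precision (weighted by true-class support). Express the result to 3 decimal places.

0.638

Per-class precision (TP/(TP+FP)):
  class_0: TP=24, FP=1+3+6+9=19 → 24/43 = 0.5581
  class_1: TP=33, FP=5+6+8+4=23 → 33/56 = 0.5893
  class_2: TP=21, FP=3+0+5+5=13 → 21/34 = 0.6176
  class_3: TP=39, FP=8+1+7+5=21 → 39/60 = 0.6500
  class_4: TP=44, FP=7+1+4+5=17 → 44/61 = 0.7213
Weighted-precision = Σ (supportᵢ/N)·precisionᵢ with N=254: (47/254)·0.5581 + (36/254)·0.5893 + (41/254)·0.6176 + (63/254)·0.6500 + (67/254)·0.7213 = 0.638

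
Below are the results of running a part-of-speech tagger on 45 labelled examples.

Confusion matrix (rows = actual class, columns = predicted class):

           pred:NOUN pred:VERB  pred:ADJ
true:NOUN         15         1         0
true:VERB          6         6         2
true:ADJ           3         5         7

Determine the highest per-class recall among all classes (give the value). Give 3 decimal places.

0.938

Per-class recall (TP/(TP+FN)):
  NOUN: TP=15, FN=1+0=1 → 15/16 = 0.9375
  VERB: TP=6, FN=6+2=8 → 6/14 = 0.4286
  ADJ: TP=7, FN=3+5=8 → 7/15 = 0.4667
Highest is class 'NOUN' with recall = 0.938.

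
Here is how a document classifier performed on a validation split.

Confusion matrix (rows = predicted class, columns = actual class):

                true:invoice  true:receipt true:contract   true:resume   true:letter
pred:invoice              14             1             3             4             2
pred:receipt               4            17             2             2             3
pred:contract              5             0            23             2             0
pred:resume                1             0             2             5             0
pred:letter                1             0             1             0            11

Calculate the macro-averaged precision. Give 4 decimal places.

Per-class precision (TP/(TP+FP)):
  invoice: TP=14, FP=1+3+4+2=10 → 14/24 = 0.58333
  receipt: TP=17, FP=4+2+2+3=11 → 17/28 = 0.60714
  contract: TP=23, FP=5+0+2+0=7 → 23/30 = 0.76667
  resume: TP=5, FP=1+0+2+0=3 → 5/8 = 0.62500
  letter: TP=11, FP=1+0+1+0=2 → 11/13 = 0.84615
Macro-precision = mean = (0.58333 + 0.60714 + 0.76667 + 0.62500 + 0.84615) / 5 = 0.6857

0.6857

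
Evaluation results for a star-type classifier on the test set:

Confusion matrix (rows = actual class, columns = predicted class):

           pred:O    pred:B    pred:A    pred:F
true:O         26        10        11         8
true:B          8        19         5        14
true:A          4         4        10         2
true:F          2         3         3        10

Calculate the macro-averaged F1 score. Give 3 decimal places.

0.451

Per-class F1 score (2·TP/(2·TP+FP+FN)):
  O: TP=26, FP=8+4+2=14, FN=10+11+8=29 → 52/95 = 0.5474
  B: TP=19, FP=10+4+3=17, FN=8+5+14=27 → 38/82 = 0.4634
  A: TP=10, FP=11+5+3=19, FN=4+4+2=10 → 20/49 = 0.4082
  F: TP=10, FP=8+14+2=24, FN=2+3+3=8 → 20/52 = 0.3846
Macro-F1 score = mean = (0.5474 + 0.4634 + 0.4082 + 0.3846) / 4 = 0.451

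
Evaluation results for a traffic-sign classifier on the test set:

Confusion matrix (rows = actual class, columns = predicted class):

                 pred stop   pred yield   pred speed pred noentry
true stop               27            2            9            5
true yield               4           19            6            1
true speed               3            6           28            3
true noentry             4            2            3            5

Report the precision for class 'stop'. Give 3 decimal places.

0.711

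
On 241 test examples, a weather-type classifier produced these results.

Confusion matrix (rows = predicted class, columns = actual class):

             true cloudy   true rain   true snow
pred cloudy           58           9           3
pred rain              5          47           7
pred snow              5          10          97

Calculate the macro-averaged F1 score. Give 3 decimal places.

Per-class F1 score (2·TP/(2·TP+FP+FN)):
  cloudy: TP=58, FP=9+3=12, FN=5+5=10 → 116/138 = 0.8406
  rain: TP=47, FP=5+7=12, FN=9+10=19 → 94/125 = 0.7520
  snow: TP=97, FP=5+10=15, FN=3+7=10 → 194/219 = 0.8858
Macro-F1 score = mean = (0.8406 + 0.7520 + 0.8858) / 3 = 0.826

0.826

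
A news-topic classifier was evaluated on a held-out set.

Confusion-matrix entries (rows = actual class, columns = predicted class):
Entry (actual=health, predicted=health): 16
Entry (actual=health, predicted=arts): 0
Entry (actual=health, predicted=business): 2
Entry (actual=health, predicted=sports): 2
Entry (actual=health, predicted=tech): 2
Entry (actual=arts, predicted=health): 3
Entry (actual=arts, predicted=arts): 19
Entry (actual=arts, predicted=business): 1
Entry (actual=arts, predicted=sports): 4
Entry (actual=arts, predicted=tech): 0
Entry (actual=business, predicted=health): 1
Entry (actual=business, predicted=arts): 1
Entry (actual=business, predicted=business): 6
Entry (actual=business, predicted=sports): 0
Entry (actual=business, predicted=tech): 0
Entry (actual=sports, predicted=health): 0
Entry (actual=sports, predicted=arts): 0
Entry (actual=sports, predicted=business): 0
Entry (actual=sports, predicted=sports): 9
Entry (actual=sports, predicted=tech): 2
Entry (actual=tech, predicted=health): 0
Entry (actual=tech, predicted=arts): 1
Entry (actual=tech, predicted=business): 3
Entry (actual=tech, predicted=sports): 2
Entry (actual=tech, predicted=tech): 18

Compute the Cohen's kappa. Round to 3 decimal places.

Observed agreement pₒ = trace/N = 68/92 = 0.7391
Expected agreement pₑ = Σ (rowᵢ·colᵢ)/N² = (22·20 + 27·21 + 8·12 + 11·17 + 24·22)/92² = 0.2148
κ = (pₒ − pₑ)/(1 − pₑ) = (0.7391 − 0.2148)/(1 − 0.2148) = 0.668

0.668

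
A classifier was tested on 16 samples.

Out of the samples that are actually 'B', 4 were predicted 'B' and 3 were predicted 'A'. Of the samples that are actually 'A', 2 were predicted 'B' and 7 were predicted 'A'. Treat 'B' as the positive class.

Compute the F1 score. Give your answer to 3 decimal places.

Precision = TP/(TP+FP) = 4/6 = 0.6667
Recall = TP/(TP+FN) = 4/7 = 0.5714
F1 = 2·TP/(2·TP+FP+FN) = 8/13 = 0.615

0.615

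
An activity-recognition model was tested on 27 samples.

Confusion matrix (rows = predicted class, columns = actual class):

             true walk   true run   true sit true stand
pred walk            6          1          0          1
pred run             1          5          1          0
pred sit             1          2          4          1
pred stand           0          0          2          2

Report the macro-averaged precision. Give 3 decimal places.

Per-class precision (TP/(TP+FP)):
  walk: TP=6, FP=1+0+1=2 → 6/8 = 0.7500
  run: TP=5, FP=1+1+0=2 → 5/7 = 0.7143
  sit: TP=4, FP=1+2+1=4 → 4/8 = 0.5000
  stand: TP=2, FP=0+0+2=2 → 2/4 = 0.5000
Macro-precision = mean = (0.7500 + 0.7143 + 0.5000 + 0.5000) / 4 = 0.616

0.616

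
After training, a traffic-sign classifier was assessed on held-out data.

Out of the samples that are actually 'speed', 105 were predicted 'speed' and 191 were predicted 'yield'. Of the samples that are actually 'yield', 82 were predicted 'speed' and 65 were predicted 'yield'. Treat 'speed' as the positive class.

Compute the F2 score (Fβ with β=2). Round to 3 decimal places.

Fβ = (1+β²)·TP / ((1+β²)·TP + β²·FN + FP), with β²=4
= 5·105 / (5·105 + 4·191 + 82) = 0.383

0.383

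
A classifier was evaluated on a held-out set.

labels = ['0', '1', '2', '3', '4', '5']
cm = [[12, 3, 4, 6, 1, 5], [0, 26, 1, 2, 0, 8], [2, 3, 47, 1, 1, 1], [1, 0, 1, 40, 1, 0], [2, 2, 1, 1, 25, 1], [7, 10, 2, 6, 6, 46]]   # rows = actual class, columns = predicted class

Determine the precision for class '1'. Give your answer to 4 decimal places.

0.5909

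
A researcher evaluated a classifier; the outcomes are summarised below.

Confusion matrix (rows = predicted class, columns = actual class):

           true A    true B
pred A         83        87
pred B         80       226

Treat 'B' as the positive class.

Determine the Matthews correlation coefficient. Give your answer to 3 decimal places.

0.229

MCC = (TP·TN − FP·FN) / √((TP+FP)(TP+FN)(TN+FP)(TN+FN))
Numerator = 226·83 − 80·87 = 11798
Denominator = √(306·313·163·170) = √2654008380 = 51517.0688
MCC = 11798 / 51517.0688 = 0.229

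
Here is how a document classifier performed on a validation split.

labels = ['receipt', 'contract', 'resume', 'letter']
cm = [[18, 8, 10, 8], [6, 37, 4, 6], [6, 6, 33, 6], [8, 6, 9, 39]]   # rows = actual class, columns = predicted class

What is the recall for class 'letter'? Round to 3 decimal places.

0.629

One-vs-rest for 'letter': TP = diagonal; FP = other classes predicted 'letter'; FN = 'letter' predicted as other.
recall = TP/(TP+FN).
letter: TP=39, FN=8+6+9=23 → 39/62 = 0.6290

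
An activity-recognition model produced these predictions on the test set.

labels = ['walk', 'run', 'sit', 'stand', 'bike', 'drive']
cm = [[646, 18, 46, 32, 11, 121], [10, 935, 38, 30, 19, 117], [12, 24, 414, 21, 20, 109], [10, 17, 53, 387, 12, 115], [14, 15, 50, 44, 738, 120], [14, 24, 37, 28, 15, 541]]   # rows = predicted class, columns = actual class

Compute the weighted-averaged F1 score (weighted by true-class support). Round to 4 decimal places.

Per-class F1 score (2·TP/(2·TP+FP+FN)):
  walk: TP=646, FP=18+46+32+11+121=228, FN=10+12+10+14+14=60 → 1292/1580 = 0.81772
  run: TP=935, FP=10+38+30+19+117=214, FN=18+24+17+15+24=98 → 1870/2182 = 0.85701
  sit: TP=414, FP=12+24+21+20+109=186, FN=46+38+53+50+37=224 → 828/1238 = 0.66882
  stand: TP=387, FP=10+17+53+12+115=207, FN=32+30+21+44+28=155 → 774/1136 = 0.68134
  bike: TP=738, FP=14+15+50+44+120=243, FN=11+19+20+12+15=77 → 1476/1796 = 0.82183
  drive: TP=541, FP=14+24+37+28+15=118, FN=121+117+109+115+120=582 → 1082/1782 = 0.60718
Weighted-F1 score = Σ (supportᵢ/N)·F1 scoreᵢ with N=4857: (706/4857)·0.81772 + (1033/4857)·0.85701 + (638/4857)·0.66882 + (542/4857)·0.68134 + (815/4857)·0.82183 + (1123/4857)·0.60718 = 0.7433

0.7433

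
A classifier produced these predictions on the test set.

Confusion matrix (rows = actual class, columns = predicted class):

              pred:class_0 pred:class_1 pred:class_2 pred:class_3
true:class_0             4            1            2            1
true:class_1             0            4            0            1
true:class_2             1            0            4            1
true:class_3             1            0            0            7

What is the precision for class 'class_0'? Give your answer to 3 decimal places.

0.667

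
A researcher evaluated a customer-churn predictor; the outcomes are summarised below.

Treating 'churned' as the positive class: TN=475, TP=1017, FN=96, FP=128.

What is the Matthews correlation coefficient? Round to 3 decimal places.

MCC = (TP·TN − FP·FN) / √((TP+FP)(TP+FN)(TN+FP)(TN+FN))
Numerator = 1017·475 − 128·96 = 470787
Denominator = √(1145·1113·603·571) = √438787322505 = 662410.2373
MCC = 470787 / 662410.2373 = 0.711

0.711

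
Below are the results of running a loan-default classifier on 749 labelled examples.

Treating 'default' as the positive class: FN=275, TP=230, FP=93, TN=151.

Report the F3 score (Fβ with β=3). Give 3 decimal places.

Fβ = (1+β²)·TP / ((1+β²)·TP + β²·FN + FP), with β²=9
= 10·230 / (10·230 + 9·275 + 93) = 0.472

0.472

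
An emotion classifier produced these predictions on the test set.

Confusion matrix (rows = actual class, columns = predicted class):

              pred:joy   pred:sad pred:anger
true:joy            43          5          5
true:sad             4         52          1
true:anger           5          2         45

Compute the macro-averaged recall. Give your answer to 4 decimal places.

0.8630

Per-class recall (TP/(TP+FN)):
  joy: TP=43, FN=5+5=10 → 43/53 = 0.81132
  sad: TP=52, FN=4+1=5 → 52/57 = 0.91228
  anger: TP=45, FN=5+2=7 → 45/52 = 0.86538
Macro-recall = mean = (0.81132 + 0.91228 + 0.86538) / 3 = 0.8630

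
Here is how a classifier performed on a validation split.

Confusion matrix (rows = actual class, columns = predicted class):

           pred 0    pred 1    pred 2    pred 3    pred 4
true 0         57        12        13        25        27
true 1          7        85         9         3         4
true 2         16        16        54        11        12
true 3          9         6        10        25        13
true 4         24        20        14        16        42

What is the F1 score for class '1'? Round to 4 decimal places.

0.6883

Take TP from the diagonal, FP from the rest of the '1' prediction marginal, FN from the rest of the '1' actual marginal.
F1 score = 2·TP/(2·TP+FP+FN).
1: TP=85, FP=12+16+6+20=54, FN=7+9+3+4=23 → 170/247 = 0.68826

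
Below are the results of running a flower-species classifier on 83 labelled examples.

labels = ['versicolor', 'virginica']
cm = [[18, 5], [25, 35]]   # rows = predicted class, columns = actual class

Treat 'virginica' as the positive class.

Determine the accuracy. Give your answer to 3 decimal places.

Accuracy = (TP+TN)/N = (35+18)/83 = 0.639

0.639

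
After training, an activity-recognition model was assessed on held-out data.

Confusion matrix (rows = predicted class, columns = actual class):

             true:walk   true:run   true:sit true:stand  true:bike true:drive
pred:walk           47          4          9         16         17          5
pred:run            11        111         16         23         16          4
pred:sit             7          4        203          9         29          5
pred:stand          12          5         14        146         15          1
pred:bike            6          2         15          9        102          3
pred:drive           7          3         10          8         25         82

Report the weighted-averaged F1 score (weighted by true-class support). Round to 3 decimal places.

0.688

Per-class F1 score (2·TP/(2·TP+FP+FN)):
  walk: TP=47, FP=4+9+16+17+5=51, FN=11+7+12+6+7=43 → 94/188 = 0.5000
  run: TP=111, FP=11+16+23+16+4=70, FN=4+4+5+2+3=18 → 222/310 = 0.7161
  sit: TP=203, FP=7+4+9+29+5=54, FN=9+16+14+15+10=64 → 406/524 = 0.7748
  stand: TP=146, FP=12+5+14+15+1=47, FN=16+23+9+9+8=65 → 292/404 = 0.7228
  bike: TP=102, FP=6+2+15+9+3=35, FN=17+16+29+15+25=102 → 204/341 = 0.5982
  drive: TP=82, FP=7+3+10+8+25=53, FN=5+4+5+1+3=18 → 164/235 = 0.6979
Weighted-F1 score = Σ (supportᵢ/N)·F1 scoreᵢ with N=1001: (90/1001)·0.5000 + (129/1001)·0.7161 + (267/1001)·0.7748 + (211/1001)·0.7228 + (204/1001)·0.5982 + (100/1001)·0.6979 = 0.688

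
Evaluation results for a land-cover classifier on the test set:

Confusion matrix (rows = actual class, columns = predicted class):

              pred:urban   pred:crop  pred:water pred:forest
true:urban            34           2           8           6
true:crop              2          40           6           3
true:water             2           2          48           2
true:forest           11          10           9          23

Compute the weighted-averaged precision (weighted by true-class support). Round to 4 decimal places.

Per-class precision (TP/(TP+FP)):
  urban: TP=34, FP=2+2+11=15 → 34/49 = 0.69388
  crop: TP=40, FP=2+2+10=14 → 40/54 = 0.74074
  water: TP=48, FP=8+6+9=23 → 48/71 = 0.67606
  forest: TP=23, FP=6+3+2=11 → 23/34 = 0.67647
Weighted-precision = Σ (supportᵢ/N)·precisionᵢ with N=208: (50/208)·0.69388 + (51/208)·0.74074 + (54/208)·0.67606 + (53/208)·0.67647 = 0.6963

0.6963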